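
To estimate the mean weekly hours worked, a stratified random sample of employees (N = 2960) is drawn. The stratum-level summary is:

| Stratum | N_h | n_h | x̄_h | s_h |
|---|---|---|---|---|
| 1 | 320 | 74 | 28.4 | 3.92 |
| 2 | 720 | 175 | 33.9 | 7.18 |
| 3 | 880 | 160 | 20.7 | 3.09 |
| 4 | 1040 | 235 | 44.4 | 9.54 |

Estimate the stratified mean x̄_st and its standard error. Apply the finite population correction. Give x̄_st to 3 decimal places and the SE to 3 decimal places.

x̄_st = Σ W_h x̄_h = (320·28.4 + 720·33.9 + 880·20.7 + 1040·44.4)/2960 = 33.07027
V̂(x̄_st) = Σ W_h² (1 − n_h/N_h) s_h²/n_h, with W_h = N_h/N and N = 2960:
  stratum 1: (320/2960)²·(1 − 74/320)·3.92²/74 = 0.0018657
  stratum 2: (720/2960)²·(1 − 175/720)·7.18²/175 = 0.0131934
  stratum 3: (880/2960)²·(1 − 160/880)·3.09²/160 = 0.00431548
  stratum 4: (1040/2960)²·(1 − 235/1040)·9.54²/235 = 0.0370062
V̂(x̄_st) = 0.0563808
SE(x̄_st) = √0.0563808 = 0.237446

x̄_st ≈ 33.070, SE ≈ 0.237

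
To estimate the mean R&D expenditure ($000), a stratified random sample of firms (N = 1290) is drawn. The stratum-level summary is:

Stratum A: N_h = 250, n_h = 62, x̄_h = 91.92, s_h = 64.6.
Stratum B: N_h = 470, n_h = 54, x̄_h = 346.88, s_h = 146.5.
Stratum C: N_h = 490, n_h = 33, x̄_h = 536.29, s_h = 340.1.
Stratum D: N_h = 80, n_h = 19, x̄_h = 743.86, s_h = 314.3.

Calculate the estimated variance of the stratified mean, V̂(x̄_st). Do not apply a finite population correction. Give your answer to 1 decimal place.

V̂(x̄_st) ≈ 581.0

V̂(x̄_st) = Σ W_h² s_h²/n_h, with W_h = N_h/N and N = 1290:
  stratum A: (250/1290)²·64.6²/62 = 2.52798
  stratum B: (470/1290)²·146.5²/54 = 52.7591
  stratum C: (490/1290)²·340.1²/33 = 505.722
  stratum D: (80/1290)²·314.3²/19 = 19.9957
V̂(x̄_st) = 581.005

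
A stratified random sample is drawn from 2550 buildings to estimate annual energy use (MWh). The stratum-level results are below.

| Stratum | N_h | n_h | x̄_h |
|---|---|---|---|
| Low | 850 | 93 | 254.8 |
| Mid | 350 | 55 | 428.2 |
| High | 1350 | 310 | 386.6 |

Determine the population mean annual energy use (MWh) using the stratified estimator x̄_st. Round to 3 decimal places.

N = Σ N_h = 2550. Stratum weights W_h = N_h/N.
x̄_st = (850·254.8 + 350·428.2 + 1350·386.6) / 2550 = 348.37647

x̄_st ≈ 348.376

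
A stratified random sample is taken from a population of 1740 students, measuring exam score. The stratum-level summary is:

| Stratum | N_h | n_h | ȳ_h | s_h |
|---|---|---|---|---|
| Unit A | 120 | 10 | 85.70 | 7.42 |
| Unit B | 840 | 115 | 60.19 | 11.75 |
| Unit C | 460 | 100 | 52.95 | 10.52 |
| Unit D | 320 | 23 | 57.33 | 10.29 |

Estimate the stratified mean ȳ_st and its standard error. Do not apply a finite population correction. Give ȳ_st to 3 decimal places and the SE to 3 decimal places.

ȳ_st ≈ 59.509, SE ≈ 0.734

ȳ_st = Σ W_h ȳ_h = (120·85.70 + 840·60.19 + 460·52.95 + 320·57.33)/1740 = 59.50931
V̂(ȳ_st) = Σ W_h² s_h²/n_h, with W_h = N_h/N and N = 1740:
  stratum Unit A: (120/1740)²·7.42²/10 = 0.0261862
  stratum Unit B: (840/1740)²·11.75²/115 = 0.279794
  stratum Unit C: (460/1740)²·10.52²/100 = 0.0773479
  stratum Unit D: (320/1740)²·10.29²/23 = 0.155706
V̂(ȳ_st) = 0.539033
SE(ȳ_st) = √0.539033 = 0.734189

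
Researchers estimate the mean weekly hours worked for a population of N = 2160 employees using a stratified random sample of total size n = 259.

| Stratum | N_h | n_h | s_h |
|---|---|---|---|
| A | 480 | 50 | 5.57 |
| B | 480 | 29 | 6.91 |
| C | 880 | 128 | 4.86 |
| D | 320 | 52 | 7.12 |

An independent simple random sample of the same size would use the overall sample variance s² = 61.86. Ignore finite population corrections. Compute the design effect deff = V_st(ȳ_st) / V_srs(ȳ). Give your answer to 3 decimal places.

V̂(ȳ_st) = Σ W_h² s_h²/n_h, with W_h = N_h/N and N = 2160:
  stratum A: (480/2160)²·5.57²/50 = 0.0306419
  stratum B: (480/2160)²·6.91²/29 = 0.081308
  stratum C: (880/2160)²·4.86²/128 = 0.0306281
  stratum D: (320/2160)²·7.12²/52 = 0.0213968
V_st = 0.163975
V_srs = s²/n = 61.86/259 = 0.238842
deff = V_st / V_srs = 0.163975/0.238842 = 0.6865

deff ≈ 0.687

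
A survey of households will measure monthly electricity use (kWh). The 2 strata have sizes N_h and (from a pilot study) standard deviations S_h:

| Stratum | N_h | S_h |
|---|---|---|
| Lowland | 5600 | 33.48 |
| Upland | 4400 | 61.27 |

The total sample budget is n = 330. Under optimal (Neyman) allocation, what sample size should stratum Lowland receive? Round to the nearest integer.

135

Neyman allocation: n_h = n · N_h S_h / Σ N_i S_i, with n = 330.
  stratum Lowland: N_h·S_h = 5600·33.48 = 187488.00
  stratum Upland: N_h·S_h = 4400·61.27 = 269588.00
Σ N_h S_h = 457076.00
n for stratum Lowland = 330·187488.00/457076.00 = 135.363 → 135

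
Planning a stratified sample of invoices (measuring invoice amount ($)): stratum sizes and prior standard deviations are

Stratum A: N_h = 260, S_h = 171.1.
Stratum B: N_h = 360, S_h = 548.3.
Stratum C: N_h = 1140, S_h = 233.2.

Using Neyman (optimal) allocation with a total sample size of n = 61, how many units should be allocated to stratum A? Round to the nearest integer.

Neyman allocation: n_h = n · N_h S_h / Σ N_i S_i, with n = 61.
  stratum A: N_h·S_h = 260·171.1 = 44486.00
  stratum B: N_h·S_h = 360·548.3 = 197388.00
  stratum C: N_h·S_h = 1140·233.2 = 265848.00
Σ N_h S_h = 507722.00
n for stratum A = 61·44486.00/507722.00 = 5.345 → 5

5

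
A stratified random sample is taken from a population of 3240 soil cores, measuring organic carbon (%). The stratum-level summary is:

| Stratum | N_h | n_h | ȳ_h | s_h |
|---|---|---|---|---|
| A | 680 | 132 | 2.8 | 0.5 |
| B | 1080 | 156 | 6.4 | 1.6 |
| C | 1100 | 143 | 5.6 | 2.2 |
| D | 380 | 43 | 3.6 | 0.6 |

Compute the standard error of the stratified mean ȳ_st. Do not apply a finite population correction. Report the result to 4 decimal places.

V̂(ȳ_st) = Σ W_h² s_h²/n_h, with W_h = N_h/N and N = 3240:
  stratum A: (680/3240)²·0.5²/132 = 8.34246e-05
  stratum B: (1080/3240)²·1.6²/156 = 0.00182336
  stratum C: (1100/3240)²·2.2²/143 = 0.00390126
  stratum D: (380/3240)²·0.6²/43 = 0.000115163
V̂(ȳ_st) = 0.00592321
SE(ȳ_st) = √0.00592321 = 0.0769624

SE(ȳ_st) ≈ 0.0770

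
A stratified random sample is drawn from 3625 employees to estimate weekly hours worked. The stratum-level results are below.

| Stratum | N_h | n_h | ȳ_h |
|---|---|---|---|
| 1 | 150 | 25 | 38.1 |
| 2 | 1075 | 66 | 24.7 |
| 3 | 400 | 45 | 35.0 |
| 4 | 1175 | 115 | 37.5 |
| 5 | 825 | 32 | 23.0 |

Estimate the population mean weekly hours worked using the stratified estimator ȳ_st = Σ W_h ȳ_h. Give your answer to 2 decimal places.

N = Σ N_h = 3625. Stratum weights W_h = N_h/N.
ȳ_st = (150·38.1 + 1075·24.7 + 400·35.0 + 1175·37.5 + 825·23.0) / 3625 = 30.1531

ȳ_st ≈ 30.15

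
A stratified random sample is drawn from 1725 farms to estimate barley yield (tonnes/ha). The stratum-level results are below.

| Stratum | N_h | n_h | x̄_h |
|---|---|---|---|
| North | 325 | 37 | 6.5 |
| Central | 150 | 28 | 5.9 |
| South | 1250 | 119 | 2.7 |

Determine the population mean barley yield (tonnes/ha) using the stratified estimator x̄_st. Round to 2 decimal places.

x̄_st ≈ 3.69

N = Σ N_h = 1725. Stratum weights W_h = N_h/N.
x̄_st = (325·6.5 + 150·5.9 + 1250·2.7) / 1725 = 3.6942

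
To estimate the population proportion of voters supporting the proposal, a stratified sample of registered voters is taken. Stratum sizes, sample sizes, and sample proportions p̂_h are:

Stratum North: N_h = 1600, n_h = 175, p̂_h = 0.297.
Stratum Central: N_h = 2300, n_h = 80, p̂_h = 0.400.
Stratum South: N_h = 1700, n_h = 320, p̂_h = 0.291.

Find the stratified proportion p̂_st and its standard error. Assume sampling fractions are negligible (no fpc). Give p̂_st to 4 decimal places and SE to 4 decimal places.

N = 5600; stratum weights W_h = N_h/N.
p̂_st = Σ W_h p̂_h = (1600·0.297 + 2300·0.400 + 1700·0.291)/5600 = 0.33748
V̂(p̂_st) = Σ W_h² p̂_h(1−p̂_h)/(n_h−1):
  stratum North: (1600/5600)²·0.297·0.703/174 = 9.7955e-05
  stratum Central: (2300/5600)²·0.400·0.600/79 = 0.000512464
  stratum South: (1700/5600)²·0.291·0.709/319 = 5.96033e-05
V̂(p̂_st) = 0.000670023; SE = √V̂ = 0.0258848

p̂_st ≈ 0.3375, SE ≈ 0.0259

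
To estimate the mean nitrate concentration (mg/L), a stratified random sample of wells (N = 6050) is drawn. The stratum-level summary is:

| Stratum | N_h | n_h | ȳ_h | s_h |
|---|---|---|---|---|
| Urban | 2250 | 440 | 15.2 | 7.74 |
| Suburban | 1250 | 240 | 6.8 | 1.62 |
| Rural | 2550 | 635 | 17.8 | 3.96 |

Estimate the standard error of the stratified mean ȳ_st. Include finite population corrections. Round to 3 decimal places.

V̂(ȳ_st) = Σ W_h² (1 − n_h/N_h) s_h²/n_h, with W_h = N_h/N and N = 6050:
  stratum Urban: (2250/6050)²·(1 − 440/2250)·7.74²/440 = 0.0151488
  stratum Suburban: (1250/6050)²·(1 − 240/1250)·1.62²/240 = 0.000377172
  stratum Rural: (2550/6050)²·(1 − 635/2550)·3.96²/635 = 0.00329469
V̂(ȳ_st) = 0.0188207
SE(ȳ_st) = √0.0188207 = 0.137189

SE(ȳ_st) ≈ 0.137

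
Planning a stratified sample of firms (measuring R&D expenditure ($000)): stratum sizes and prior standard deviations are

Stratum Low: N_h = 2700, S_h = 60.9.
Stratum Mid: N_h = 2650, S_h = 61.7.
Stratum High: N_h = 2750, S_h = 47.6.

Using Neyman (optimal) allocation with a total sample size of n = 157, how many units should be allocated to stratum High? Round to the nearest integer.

Neyman allocation: n_h = n · N_h S_h / Σ N_i S_i, with n = 157.
  stratum Low: N_h·S_h = 2700·60.9 = 164430.00
  stratum Mid: N_h·S_h = 2650·61.7 = 163505.00
  stratum High: N_h·S_h = 2750·47.6 = 130900.00
Σ N_h S_h = 458835.00
n for stratum High = 157·130900.00/458835.00 = 44.790 → 45

45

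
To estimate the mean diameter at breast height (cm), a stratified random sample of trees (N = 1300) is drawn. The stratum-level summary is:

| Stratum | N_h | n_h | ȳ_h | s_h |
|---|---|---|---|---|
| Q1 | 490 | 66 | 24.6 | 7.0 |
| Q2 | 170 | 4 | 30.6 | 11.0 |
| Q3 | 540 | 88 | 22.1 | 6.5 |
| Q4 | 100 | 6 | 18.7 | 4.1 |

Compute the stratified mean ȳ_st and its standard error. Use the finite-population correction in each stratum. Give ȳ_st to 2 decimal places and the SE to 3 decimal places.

ȳ_st = Σ W_h ȳ_h = (490·24.6 + 170·30.6 + 540·22.1 + 100·18.7)/1300 = 23.89231
V̂(ȳ_st) = Σ W_h² (1 − n_h/N_h) s_h²/n_h, with W_h = N_h/N and N = 1300:
  stratum Q1: (490/1300)²·(1 − 66/490)·7.0²/66 = 0.0912699
  stratum Q2: (170/1300)²·(1 − 4/170)·11.0²/4 = 0.505121
  stratum Q3: (540/1300)²·(1 − 88/540)·6.5²/88 = 0.0693409
  stratum Q4: (100/1300)²·(1 − 6/100)·4.1²/6 = 0.0155832
V̂(ȳ_st) = 0.681315
SE(ȳ_st) = √0.681315 = 0.825418

ȳ_st ≈ 23.89, SE ≈ 0.825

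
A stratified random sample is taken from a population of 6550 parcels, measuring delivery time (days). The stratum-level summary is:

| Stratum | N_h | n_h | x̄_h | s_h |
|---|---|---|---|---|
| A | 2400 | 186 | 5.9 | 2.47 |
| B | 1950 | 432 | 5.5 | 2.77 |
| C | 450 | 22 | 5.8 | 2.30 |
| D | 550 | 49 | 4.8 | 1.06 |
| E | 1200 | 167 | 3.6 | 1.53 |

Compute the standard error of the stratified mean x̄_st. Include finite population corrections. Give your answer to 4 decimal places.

V̂(x̄_st) = Σ W_h² (1 − n_h/N_h) s_h²/n_h, with W_h = N_h/N and N = 6550:
  stratum A: (2400/6550)²·(1 − 186/2400)·2.47²/186 = 0.00406244
  stratum B: (1950/6550)²·(1 − 432/1950)·2.77²/432 = 0.00122546
  stratum C: (450/6550)²·(1 − 22/450)·2.30²/22 = 0.00107946
  stratum D: (550/6550)²·(1 − 49/550)·1.06²/49 = 0.000147277
  stratum E: (1200/6550)²·(1 − 167/1200)·1.53²/167 = 0.00040501
V̂(x̄_st) = 0.00691965
SE(x̄_st) = √0.00691965 = 0.0831844

SE(x̄_st) ≈ 0.0832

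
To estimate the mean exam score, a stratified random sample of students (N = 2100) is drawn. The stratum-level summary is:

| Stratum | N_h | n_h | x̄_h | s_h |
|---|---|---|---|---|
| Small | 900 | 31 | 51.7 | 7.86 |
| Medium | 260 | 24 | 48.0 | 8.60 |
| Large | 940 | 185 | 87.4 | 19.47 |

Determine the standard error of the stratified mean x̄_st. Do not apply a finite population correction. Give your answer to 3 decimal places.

V̂(x̄_st) = Σ W_h² s_h²/n_h, with W_h = N_h/N and N = 2100:
  stratum Small: (900/2100)²·7.86²/31 = 0.366041
  stratum Medium: (260/2100)²·8.60²/24 = 0.0472382
  stratum Large: (940/2100)²·19.47²/185 = 0.410561
V̂(x̄_st) = 0.82384
SE(x̄_st) = √0.82384 = 0.907656

SE(x̄_st) ≈ 0.908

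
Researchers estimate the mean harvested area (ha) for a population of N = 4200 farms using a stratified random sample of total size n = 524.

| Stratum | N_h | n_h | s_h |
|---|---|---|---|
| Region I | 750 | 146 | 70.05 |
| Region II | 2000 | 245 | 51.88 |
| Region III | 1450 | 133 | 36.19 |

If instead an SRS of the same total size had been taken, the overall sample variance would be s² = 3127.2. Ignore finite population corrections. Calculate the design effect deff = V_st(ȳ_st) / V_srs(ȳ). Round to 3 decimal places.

deff ≈ 0.794

V̂(ȳ_st) = Σ W_h² s_h²/n_h, with W_h = N_h/N and N = 4200:
  stratum Region I: (750/4200)²·70.05²/146 = 1.07173
  stratum Region II: (2000/4200)²·51.88²/245 = 2.49112
  stratum Region III: (1450/4200)²·36.19²/133 = 1.17372
V_st = 4.73657
V_srs = s²/n = 3127.2/524 = 5.96794
deff = V_st / V_srs = 4.73657/5.96794 = 0.7937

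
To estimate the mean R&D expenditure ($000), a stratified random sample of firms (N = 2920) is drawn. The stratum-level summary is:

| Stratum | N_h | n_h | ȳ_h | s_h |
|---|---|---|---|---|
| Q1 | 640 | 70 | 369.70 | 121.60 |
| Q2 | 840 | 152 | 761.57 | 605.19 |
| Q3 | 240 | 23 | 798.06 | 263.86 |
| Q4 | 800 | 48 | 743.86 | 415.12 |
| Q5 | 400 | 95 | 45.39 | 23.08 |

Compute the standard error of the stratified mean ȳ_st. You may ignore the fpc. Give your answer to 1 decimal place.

V̂(ȳ_st) = Σ W_h² s_h²/n_h, with W_h = N_h/N and N = 2920:
  stratum Q1: (640/2920)²·121.60²/70 = 10.1476
  stratum Q2: (840/2920)²·605.19²/152 = 199.403
  stratum Q3: (240/2920)²·263.86²/23 = 20.4492
  stratum Q4: (800/2920)²·415.12²/48 = 269.476
  stratum Q5: (400/2920)²·23.08²/95 = 0.105221
V̂(ȳ_st) = 499.582
SE(ȳ_st) = √499.582 = 22.3513

SE(ȳ_st) ≈ 22.4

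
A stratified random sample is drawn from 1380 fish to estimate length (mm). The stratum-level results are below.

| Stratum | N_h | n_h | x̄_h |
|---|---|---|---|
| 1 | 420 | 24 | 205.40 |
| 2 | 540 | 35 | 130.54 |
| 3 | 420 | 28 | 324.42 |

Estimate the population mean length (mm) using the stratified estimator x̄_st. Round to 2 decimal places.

N = Σ N_h = 1380. Stratum weights W_h = N_h/N.
x̄_st = (420·205.40 + 540·130.54 + 420·324.42) / 1380 = 212.3304

x̄_st ≈ 212.33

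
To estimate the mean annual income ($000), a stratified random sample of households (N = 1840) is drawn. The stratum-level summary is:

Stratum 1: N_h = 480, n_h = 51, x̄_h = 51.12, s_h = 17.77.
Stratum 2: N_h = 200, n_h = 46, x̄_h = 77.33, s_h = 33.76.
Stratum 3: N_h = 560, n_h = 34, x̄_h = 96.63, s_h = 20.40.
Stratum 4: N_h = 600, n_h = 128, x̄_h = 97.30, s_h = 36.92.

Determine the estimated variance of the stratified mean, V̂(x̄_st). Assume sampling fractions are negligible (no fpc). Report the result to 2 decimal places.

V̂(x̄_st) ≈ 2.98

V̂(x̄_st) = Σ W_h² s_h²/n_h, with W_h = N_h/N and N = 1840:
  stratum 1: (480/1840)²·17.77²/51 = 0.421358
  stratum 2: (200/1840)²·33.76²/46 = 0.292733
  stratum 3: (560/1840)²·20.40²/34 = 1.13376
  stratum 4: (600/1840)²·36.92²/128 = 1.13235
V̂(x̄_st) = 2.9802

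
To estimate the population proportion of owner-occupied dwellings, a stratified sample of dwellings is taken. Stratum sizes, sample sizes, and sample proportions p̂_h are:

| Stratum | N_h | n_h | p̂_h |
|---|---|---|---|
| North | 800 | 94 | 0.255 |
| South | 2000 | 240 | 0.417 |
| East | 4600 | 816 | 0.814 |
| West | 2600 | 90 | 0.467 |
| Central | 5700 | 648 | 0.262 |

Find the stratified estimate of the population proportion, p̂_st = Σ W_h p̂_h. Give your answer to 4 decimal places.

p̂_st ≈ 0.4771

N = 15700; stratum weights W_h = N_h/N.
p̂_st = Σ W_h p̂_h = (800·0.255 + 2000·0.417 + 4600·0.814 + 2600·0.467 + 5700·0.262)/15700 = 0.47707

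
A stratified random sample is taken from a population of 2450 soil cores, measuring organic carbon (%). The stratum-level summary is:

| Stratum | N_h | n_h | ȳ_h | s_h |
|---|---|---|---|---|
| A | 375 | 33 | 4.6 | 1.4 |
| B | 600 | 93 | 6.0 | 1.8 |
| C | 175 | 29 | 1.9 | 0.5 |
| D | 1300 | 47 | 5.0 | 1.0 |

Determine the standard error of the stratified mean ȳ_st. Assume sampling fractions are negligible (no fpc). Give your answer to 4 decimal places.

V̂(ȳ_st) = Σ W_h² s_h²/n_h, with W_h = N_h/N and N = 2450:
  stratum A: (375/2450)²·1.4²/33 = 0.00139147
  stratum B: (600/2450)²·1.8²/93 = 0.00208945
  stratum C: (175/2450)²·0.5²/29 = 4.39831e-05
  stratum D: (1300/2450)²·1.0²/47 = 0.00599041
V̂(ȳ_st) = 0.00951531
SE(ȳ_st) = √0.00951531 = 0.0975465

SE(ȳ_st) ≈ 0.0975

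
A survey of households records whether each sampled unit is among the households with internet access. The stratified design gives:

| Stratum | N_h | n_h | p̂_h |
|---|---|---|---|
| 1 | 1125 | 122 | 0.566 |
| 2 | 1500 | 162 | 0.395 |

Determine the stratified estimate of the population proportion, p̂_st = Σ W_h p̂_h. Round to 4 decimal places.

N = 2625; stratum weights W_h = N_h/N.
p̂_st = Σ W_h p̂_h = (1125·0.566 + 1500·0.395)/2625 = 0.46829

p̂_st ≈ 0.4683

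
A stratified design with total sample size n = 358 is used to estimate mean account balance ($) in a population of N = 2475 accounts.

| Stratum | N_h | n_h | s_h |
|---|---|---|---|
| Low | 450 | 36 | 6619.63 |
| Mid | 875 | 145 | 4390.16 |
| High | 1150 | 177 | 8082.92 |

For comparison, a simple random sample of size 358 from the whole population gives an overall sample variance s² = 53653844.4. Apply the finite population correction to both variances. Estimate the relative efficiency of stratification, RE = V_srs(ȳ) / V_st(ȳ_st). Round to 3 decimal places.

RE ≈ 1.084

V̂(ȳ_st) = Σ W_h² (1 − n_h/N_h) s_h²/n_h, with W_h = N_h/N and N = 2475:
  stratum Low: (450/2475)²·(1 − 36/450)·6619.63²/36 = 37019.2
  stratum Mid: (875/2475)²·(1 − 145/875)·4390.16²/145 = 13860.3
  stratum High: (1150/2475)²·(1 − 177/1150)·8082.92²/177 = 67425.4
V_st = 118305
V_srs = (1 − 358/2475)·53653844.4/358 = 128193
Relative efficiency = V_srs / V_st = 128193/118305 = 1.0836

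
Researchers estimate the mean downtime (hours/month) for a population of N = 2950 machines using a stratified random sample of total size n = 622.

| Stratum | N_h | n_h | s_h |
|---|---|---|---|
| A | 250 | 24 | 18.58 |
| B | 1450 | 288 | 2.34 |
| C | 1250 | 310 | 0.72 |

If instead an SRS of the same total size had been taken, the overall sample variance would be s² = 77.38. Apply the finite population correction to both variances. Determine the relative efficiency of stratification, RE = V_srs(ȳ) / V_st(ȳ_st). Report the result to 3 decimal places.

V̂(ȳ_st) = Σ W_h² (1 − n_h/N_h) s_h²/n_h, with W_h = N_h/N and N = 2950:
  stratum A: (250/2950)²·(1 − 24/250)·18.58²/24 = 0.0933866
  stratum B: (1450/2950)²·(1 − 288/1450)·2.34²/288 = 0.00368103
  stratum C: (1250/2950)²·(1 − 310/1250)·0.72²/310 = 0.000225786
V_st = 0.0972934
V_srs = (1 − 622/2950)·77.38/622 = 0.0981746
Relative efficiency = V_srs / V_st = 0.0981746/0.0972934 = 1.0091

RE ≈ 1.009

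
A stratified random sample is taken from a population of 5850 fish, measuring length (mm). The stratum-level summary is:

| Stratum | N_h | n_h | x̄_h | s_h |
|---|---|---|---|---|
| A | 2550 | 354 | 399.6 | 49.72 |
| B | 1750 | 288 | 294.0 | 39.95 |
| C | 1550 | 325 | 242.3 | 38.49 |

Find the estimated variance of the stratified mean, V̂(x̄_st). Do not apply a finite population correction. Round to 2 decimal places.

V̂(x̄_st) = Σ W_h² s_h²/n_h, with W_h = N_h/N and N = 5850:
  stratum A: (2550/5850)²·49.72²/354 = 1.32687
  stratum B: (1750/5850)²·39.95²/288 = 0.495913
  stratum C: (1550/5850)²·38.49²/325 = 0.32001
V̂(x̄_st) = 2.14279

V̂(x̄_st) ≈ 2.14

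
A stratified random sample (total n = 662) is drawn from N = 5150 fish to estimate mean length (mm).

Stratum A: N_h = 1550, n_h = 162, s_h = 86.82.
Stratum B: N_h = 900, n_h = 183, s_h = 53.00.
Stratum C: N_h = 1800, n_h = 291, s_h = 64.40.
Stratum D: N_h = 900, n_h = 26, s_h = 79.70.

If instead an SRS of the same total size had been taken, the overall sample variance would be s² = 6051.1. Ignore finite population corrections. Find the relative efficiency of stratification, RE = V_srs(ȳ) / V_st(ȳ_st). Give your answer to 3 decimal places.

V̂(ȳ_st) = Σ W_h² s_h²/n_h, with W_h = N_h/N and N = 5150:
  stratum A: (1550/5150)²·86.82²/162 = 4.21477
  stratum B: (900/5150)²·53.00²/183 = 0.468782
  stratum C: (1800/5150)²·64.40²/291 = 1.74104
  stratum D: (900/5150)²·79.70²/26 = 7.46129
V_st = 13.8859
V_srs = s²/n = 6051.1/662 = 9.14063
Relative efficiency = V_srs / V_st = 9.14063/13.8859 = 0.6583

RE ≈ 0.658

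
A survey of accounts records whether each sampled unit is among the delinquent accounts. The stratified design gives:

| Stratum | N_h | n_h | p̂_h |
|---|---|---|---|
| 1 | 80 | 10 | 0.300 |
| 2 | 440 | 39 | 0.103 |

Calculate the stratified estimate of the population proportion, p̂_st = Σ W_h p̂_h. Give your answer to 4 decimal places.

N = 520; stratum weights W_h = N_h/N.
p̂_st = Σ W_h p̂_h = (80·0.300 + 440·0.103)/520 = 0.13331

p̂_st ≈ 0.1333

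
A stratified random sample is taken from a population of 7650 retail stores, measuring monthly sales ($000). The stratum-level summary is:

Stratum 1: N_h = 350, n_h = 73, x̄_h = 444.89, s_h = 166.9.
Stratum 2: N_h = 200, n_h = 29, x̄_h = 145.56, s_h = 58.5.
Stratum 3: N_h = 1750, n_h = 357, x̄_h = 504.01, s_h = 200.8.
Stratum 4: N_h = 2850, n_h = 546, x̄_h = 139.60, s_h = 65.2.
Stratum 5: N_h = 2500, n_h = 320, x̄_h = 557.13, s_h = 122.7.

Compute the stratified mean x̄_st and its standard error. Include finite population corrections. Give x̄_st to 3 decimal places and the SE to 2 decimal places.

x̄_st ≈ 373.533, SE ≈ 3.27

x̄_st = Σ W_h x̄_h = (350·444.89 + 200·145.56 + 1750·504.01 + 2850·139.60 + 2500·557.13)/7650 = 373.53281
V̂(x̄_st) = Σ W_h² (1 − n_h/N_h) s_h²/n_h, with W_h = N_h/N and N = 7650:
  stratum 1: (350/7650)²·(1 − 73/350)·166.9²/73 = 0.632142
  stratum 2: (200/7650)²·(1 − 29/200)·58.5²/29 = 0.0689631
  stratum 3: (1750/7650)²·(1 − 357/1750)·200.8²/357 = 4.70463
  stratum 4: (2850/7650)²·(1 − 546/2850)·65.2²/546 = 0.873589
  stratum 5: (2500/7650)²·(1 − 320/2500)·122.7²/320 = 4.3814
V̂(x̄_st) = 10.6607
SE(x̄_st) = √10.6607 = 3.26508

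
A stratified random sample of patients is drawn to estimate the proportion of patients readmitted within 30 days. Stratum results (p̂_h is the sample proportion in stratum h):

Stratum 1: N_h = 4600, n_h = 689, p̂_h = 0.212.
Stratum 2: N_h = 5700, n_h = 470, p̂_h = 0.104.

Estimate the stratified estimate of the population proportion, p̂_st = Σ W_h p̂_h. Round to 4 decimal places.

N = 10300; stratum weights W_h = N_h/N.
p̂_st = Σ W_h p̂_h = (4600·0.212 + 5700·0.104)/10300 = 0.15223

p̂_st ≈ 0.1522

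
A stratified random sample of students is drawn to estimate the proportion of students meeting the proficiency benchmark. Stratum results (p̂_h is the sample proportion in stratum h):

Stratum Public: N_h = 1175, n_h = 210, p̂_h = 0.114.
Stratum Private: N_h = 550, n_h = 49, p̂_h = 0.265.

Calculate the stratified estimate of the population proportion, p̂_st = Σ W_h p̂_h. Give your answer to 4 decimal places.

N = 1725; stratum weights W_h = N_h/N.
p̂_st = Σ W_h p̂_h = (1175·0.114 + 550·0.265)/1725 = 0.16214

p̂_st ≈ 0.1621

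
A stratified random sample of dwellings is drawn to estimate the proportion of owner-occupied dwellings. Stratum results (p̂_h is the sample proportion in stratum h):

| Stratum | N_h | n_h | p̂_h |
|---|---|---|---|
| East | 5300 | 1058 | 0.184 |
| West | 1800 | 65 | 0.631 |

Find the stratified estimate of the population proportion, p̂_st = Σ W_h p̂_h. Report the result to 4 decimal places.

p̂_st ≈ 0.2973

N = 7100; stratum weights W_h = N_h/N.
p̂_st = Σ W_h p̂_h = (5300·0.184 + 1800·0.631)/7100 = 0.29732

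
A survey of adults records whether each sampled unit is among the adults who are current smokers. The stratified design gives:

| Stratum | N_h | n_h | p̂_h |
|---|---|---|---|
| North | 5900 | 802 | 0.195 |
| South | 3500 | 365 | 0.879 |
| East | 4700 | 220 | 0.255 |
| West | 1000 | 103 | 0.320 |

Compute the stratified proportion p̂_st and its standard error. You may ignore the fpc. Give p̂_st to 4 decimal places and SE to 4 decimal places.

p̂_st ≈ 0.3805, SE ≈ 0.0118

N = 15100; stratum weights W_h = N_h/N.
p̂_st = Σ W_h p̂_h = (5900·0.195 + 3500·0.879 + 4700·0.255 + 1000·0.320)/15100 = 0.38050
V̂(p̂_st) = Σ W_h² p̂_h(1−p̂_h)/(n_h−1):
  stratum North: (5900/15100)²·0.195·0.805/801 = 2.99191e-05
  stratum South: (3500/15100)²·0.879·0.121/364 = 1.56984e-05
  stratum East: (4700/15100)²·0.255·0.745/219 = 8.40416e-05
  stratum West: (1000/15100)²·0.320·0.680/102 = 9.35631e-06
V̂(p̂_st) = 0.000139015; SE = √V̂ = 0.0117905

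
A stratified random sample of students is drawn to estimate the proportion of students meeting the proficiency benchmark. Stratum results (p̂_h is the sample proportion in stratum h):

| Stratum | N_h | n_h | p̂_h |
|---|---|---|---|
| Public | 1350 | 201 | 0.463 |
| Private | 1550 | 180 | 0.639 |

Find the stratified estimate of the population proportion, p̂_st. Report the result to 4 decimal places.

p̂_st ≈ 0.5571

N = 2900; stratum weights W_h = N_h/N.
p̂_st = Σ W_h p̂_h = (1350·0.463 + 1550·0.639)/2900 = 0.55707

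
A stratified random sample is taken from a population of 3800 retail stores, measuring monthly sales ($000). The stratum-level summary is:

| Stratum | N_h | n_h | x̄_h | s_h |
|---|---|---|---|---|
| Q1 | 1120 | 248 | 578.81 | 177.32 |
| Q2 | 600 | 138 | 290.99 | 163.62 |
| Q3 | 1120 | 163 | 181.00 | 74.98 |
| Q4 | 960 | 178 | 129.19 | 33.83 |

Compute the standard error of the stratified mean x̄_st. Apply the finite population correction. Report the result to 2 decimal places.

SE(x̄_st) ≈ 3.90

V̂(x̄_st) = Σ W_h² (1 − n_h/N_h) s_h²/n_h, with W_h = N_h/N and N = 3800:
  stratum Q1: (1120/3800)²·(1 − 248/1120)·177.32²/248 = 8.57494
  stratum Q2: (600/3800)²·(1 − 138/600)·163.62²/138 = 3.72409
  stratum Q3: (1120/3800)²·(1 − 163/1120)·74.98²/163 = 2.56015
  stratum Q4: (960/3800)²·(1 − 178/960)·33.83²/178 = 0.334268
V̂(x̄_st) = 15.1934
SE(x̄_st) = √15.1934 = 3.89788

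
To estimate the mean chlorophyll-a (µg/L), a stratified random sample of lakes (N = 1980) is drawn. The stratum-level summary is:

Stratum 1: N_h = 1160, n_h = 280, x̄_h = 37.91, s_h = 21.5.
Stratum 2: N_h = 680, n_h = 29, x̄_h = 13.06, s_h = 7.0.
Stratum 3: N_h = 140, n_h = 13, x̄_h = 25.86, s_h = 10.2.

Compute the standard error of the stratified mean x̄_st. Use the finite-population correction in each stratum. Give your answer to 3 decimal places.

V̂(x̄_st) = Σ W_h² (1 − n_h/N_h) s_h²/n_h, with W_h = N_h/N and N = 1980:
  stratum 1: (1160/1980)²·(1 − 280/1160)·21.5²/280 = 0.429862
  stratum 2: (680/1980)²·(1 − 29/680)·7.0²/29 = 0.190791
  stratum 3: (140/1980)²·(1 − 13/140)·10.2²/13 = 0.036296
V̂(x̄_st) = 0.656949
SE(x̄_st) = √0.656949 = 0.810524

SE(x̄_st) ≈ 0.811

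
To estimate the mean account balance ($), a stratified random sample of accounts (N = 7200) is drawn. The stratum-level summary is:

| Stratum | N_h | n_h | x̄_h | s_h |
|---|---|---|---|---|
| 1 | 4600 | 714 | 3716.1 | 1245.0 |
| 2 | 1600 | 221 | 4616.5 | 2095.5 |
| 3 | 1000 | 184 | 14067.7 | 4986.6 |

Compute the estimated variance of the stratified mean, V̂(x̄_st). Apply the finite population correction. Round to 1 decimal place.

V̂(x̄_st) = Σ W_h² (1 − n_h/N_h) s_h²/n_h, with W_h = N_h/N and N = 7200:
  stratum 1: (4600/7200)²·(1 − 714/4600)·1245.0²/714 = 748.576
  stratum 2: (1600/7200)²·(1 − 221/1600)·2095.5²/221 = 845.673
  stratum 3: (1000/7200)²·(1 − 184/1000)·4986.6²/184 = 2127.24
V̂(x̄_st) = 3721.49

V̂(x̄_st) ≈ 3721.5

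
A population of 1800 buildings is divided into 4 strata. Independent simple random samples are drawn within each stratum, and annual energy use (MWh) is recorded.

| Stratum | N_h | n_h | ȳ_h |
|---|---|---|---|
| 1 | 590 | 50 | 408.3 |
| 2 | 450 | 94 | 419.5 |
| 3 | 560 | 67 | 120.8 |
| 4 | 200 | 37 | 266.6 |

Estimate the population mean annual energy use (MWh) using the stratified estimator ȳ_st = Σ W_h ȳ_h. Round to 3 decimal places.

N = Σ N_h = 1800. Stratum weights W_h = N_h/N.
ȳ_st = (590·408.3 + 450·419.5 + 560·120.8 + 200·266.6) / 1800 = 305.91111

ȳ_st ≈ 305.911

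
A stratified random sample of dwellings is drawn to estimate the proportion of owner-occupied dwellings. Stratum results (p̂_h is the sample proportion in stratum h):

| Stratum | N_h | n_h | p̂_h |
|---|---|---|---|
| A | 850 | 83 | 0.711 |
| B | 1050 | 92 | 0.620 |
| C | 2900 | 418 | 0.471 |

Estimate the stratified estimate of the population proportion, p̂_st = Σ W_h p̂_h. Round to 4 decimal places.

N = 4800; stratum weights W_h = N_h/N.
p̂_st = Σ W_h p̂_h = (850·0.711 + 1050·0.620 + 2900·0.471)/4800 = 0.54609

p̂_st ≈ 0.5461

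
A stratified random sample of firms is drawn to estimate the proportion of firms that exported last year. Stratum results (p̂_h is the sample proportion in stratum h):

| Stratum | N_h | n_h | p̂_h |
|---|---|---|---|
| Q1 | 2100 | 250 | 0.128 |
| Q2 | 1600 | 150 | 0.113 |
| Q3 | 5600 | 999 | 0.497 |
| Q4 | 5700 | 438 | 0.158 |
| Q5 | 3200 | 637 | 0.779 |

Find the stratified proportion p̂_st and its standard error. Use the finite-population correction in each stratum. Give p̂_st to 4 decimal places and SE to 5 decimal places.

N = 18200; stratum weights W_h = N_h/N.
p̂_st = Σ W_h p̂_h = (2100·0.128 + 1600·0.113 + 5600·0.497 + 5700·0.158 + 3200·0.779)/18200 = 0.36408
V̂(p̂_st) = Σ W_h² (1 − n_h/N_h) p̂_h(1−p̂_h)/(n_h−1):
  stratum Q1: (2100/18200)²·(1 − 250/2100)·0.128·0.872/249 = 5.25745e-06
  stratum Q2: (1600/18200)²·(1 − 150/1600)·0.113·0.887/149 = 4.71152e-06
  stratum Q3: (5600/18200)²·(1 − 999/5600)·0.497·0.503/998 = 1.94846e-05
  stratum Q4: (5700/18200)²·(1 − 438/5700)·0.158·0.842/437 = 2.75658e-05
  stratum Q5: (3200/18200)²·(1 − 637/3200)·0.779·0.221/636 = 6.70237e-06
V̂(p̂_st) = 6.37217e-05; SE = √V̂ = 0.00798259

p̂_st ≈ 0.3641, SE ≈ 0.00798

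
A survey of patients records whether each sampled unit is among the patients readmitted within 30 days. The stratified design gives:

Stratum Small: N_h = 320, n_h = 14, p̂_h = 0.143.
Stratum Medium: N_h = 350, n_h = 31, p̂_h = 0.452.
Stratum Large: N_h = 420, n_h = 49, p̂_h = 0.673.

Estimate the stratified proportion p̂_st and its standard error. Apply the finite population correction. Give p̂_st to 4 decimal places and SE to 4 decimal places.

N = 1090; stratum weights W_h = N_h/N.
p̂_st = Σ W_h p̂_h = (320·0.143 + 350·0.452 + 420·0.673)/1090 = 0.44644
V̂(p̂_st) = Σ W_h² (1 − n_h/N_h) p̂_h(1−p̂_h)/(n_h−1):
  stratum Small: (320/1090)²·(1 − 14/320)·0.143·0.857/13 = 0.000776948
  stratum Medium: (350/1090)²·(1 − 31/350)·0.452·0.548/30 = 0.000775896
  stratum Large: (420/1090)²·(1 − 49/420)·0.673·0.327/48 = 0.000601301
V̂(p̂_st) = 0.00215414; SE = √V̂ = 0.0464128

p̂_st ≈ 0.4464, SE ≈ 0.0464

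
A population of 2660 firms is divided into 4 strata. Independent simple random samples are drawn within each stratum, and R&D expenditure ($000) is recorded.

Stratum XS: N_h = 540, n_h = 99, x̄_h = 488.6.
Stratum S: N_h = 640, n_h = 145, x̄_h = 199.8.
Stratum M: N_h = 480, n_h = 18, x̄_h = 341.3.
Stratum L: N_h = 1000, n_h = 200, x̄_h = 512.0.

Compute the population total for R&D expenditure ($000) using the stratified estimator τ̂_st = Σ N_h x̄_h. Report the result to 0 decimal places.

τ̂_st ≈ 1067540

τ̂_st = Σ N_h x̄_h = 540·488.6 + 640·199.8 + 480·341.3 + 1000·512.0 = 1067540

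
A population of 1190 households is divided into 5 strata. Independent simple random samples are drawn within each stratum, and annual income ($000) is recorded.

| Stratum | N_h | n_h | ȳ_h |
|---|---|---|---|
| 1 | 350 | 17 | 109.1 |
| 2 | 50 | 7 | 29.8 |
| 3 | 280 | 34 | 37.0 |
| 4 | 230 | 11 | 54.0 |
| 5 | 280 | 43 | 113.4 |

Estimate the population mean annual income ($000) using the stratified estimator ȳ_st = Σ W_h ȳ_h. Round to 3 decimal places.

N = Σ N_h = 1190. Stratum weights W_h = N_h/N.
ȳ_st = (350·109.1 + 50·29.8 + 280·37.0 + 230·54.0 + 280·113.4) / 1190 = 79.16555

ȳ_st ≈ 79.166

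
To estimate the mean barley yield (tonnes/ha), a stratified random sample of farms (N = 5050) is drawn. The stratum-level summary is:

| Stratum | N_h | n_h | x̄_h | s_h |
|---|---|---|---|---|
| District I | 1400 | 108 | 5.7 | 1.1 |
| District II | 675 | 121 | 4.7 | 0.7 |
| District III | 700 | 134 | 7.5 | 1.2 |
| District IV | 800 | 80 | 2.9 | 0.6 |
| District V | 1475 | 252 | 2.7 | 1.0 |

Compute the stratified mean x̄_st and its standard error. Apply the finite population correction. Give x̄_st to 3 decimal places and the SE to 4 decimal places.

x̄_st = Σ W_h x̄_h = (1400·5.7 + 675·4.7 + 700·7.5 + 800·2.9 + 1475·2.7)/5050 = 4.49604
V̂(x̄_st) = Σ W_h² (1 − n_h/N_h) s_h²/n_h, with W_h = N_h/N and N = 5050:
  stratum District I: (1400/5050)²·(1 − 108/1400)·1.1²/108 = 0.000794638
  stratum District II: (675/5050)²·(1 − 121/675)·0.7²/121 = 5.93802e-05
  stratum District III: (700/5050)²·(1 − 134/700)·1.2²/134 = 0.000166951
  stratum District IV: (800/5050)²·(1 − 80/800)·0.6²/80 = 0.000101637
  stratum District V: (1475/5050)²·(1 − 252/1475)·1.0²/252 = 0.000280695
V̂(x̄_st) = 0.0014033
SE(x̄_st) = √0.0014033 = 0.0374607

x̄_st ≈ 4.496, SE ≈ 0.0375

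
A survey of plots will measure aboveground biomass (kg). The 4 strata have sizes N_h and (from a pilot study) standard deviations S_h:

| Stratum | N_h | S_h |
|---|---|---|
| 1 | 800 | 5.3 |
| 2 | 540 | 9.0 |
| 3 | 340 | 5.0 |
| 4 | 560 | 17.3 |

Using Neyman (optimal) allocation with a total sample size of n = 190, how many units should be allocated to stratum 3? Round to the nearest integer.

16

Neyman allocation: n_h = n · N_h S_h / Σ N_i S_i, with n = 190.
  stratum 1: N_h·S_h = 800·5.3 = 4240.00
  stratum 2: N_h·S_h = 540·9.0 = 4860.00
  stratum 3: N_h·S_h = 340·5.0 = 1700.00
  stratum 4: N_h·S_h = 560·17.3 = 9688.00
Σ N_h S_h = 20488.00
n for stratum 3 = 190·1700.00/20488.00 = 15.765 → 16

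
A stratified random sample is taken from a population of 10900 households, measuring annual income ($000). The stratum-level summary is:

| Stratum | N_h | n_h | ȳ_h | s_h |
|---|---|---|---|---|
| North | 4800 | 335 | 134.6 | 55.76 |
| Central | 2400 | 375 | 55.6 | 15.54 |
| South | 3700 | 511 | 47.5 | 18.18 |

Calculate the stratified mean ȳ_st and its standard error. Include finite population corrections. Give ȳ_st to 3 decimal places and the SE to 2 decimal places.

ȳ_st ≈ 87.639, SE ≈ 1.33

ȳ_st = Σ W_h ȳ_h = (4800·134.6 + 2400·55.6 + 3700·47.5)/10900 = 87.63945
V̂(ȳ_st) = Σ W_h² (1 − n_h/N_h) s_h²/n_h, with W_h = N_h/N and N = 10900:
  stratum North: (4800/10900)²·(1 − 335/4800)·55.76²/335 = 1.67421
  stratum Central: (2400/10900)²·(1 − 375/2400)·15.54²/375 = 0.0263423
  stratum South: (3700/10900)²·(1 − 511/3700)·18.18²/511 = 0.0642348
V̂(ȳ_st) = 1.76479
SE(ȳ_st) = √1.76479 = 1.32845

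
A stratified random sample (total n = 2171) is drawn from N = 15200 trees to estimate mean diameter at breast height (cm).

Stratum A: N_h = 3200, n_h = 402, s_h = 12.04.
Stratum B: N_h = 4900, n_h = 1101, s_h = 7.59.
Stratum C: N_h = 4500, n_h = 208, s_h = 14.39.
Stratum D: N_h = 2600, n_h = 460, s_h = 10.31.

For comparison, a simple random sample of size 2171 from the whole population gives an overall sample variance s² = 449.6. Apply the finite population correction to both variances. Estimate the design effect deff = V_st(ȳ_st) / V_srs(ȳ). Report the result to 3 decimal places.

V̂(ȳ_st) = Σ W_h² (1 − n_h/N_h) s_h²/n_h, with W_h = N_h/N and N = 15200:
  stratum A: (3200/15200)²·(1 − 402/3200)·12.04²/402 = 0.0139745
  stratum B: (4900/15200)²·(1 − 1101/4900)·7.59²/1101 = 0.00421575
  stratum C: (4500/15200)²·(1 − 208/4500)·14.39²/208 = 0.083223
  stratum D: (2600/15200)²·(1 − 460/2600)·10.31²/460 = 0.00556493
V_st = 0.106978
V_srs = (1 − 2171/15200)·449.6/2171 = 0.177515
deff = V_st / V_srs = 0.106978/0.177515 = 0.6026

deff ≈ 0.603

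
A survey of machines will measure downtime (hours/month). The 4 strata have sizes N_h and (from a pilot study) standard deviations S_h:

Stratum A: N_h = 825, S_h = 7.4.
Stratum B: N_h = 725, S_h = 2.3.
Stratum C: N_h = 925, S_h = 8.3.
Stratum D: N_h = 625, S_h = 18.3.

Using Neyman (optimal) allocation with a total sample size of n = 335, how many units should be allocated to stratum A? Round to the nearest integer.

Neyman allocation: n_h = n · N_h S_h / Σ N_i S_i, with n = 335.
  stratum A: N_h·S_h = 825·7.4 = 6105.00
  stratum B: N_h·S_h = 725·2.3 = 1667.50
  stratum C: N_h·S_h = 925·8.3 = 7677.50
  stratum D: N_h·S_h = 625·18.3 = 11437.50
Σ N_h S_h = 26887.50
n for stratum A = 335·6105.00/26887.50 = 76.064 → 76

76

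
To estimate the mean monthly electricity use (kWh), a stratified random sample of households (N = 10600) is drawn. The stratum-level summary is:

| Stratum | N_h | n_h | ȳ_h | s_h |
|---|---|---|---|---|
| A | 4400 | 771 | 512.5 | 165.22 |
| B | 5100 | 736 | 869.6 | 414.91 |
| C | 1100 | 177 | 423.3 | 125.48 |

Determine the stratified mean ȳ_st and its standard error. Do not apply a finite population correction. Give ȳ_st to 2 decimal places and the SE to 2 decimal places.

ȳ_st = Σ W_h ȳ_h = (4400·512.5 + 5100·869.6 + 1100·423.3)/10600 = 675.05566
V̂(ȳ_st) = Σ W_h² s_h²/n_h, with W_h = N_h/N and N = 10600:
  stratum A: (4400/10600)²·165.22²/771 = 6.10049
  stratum B: (5100/10600)²·414.91²/736 = 54.145
  stratum C: (1100/10600)²·125.48²/177 = 0.957964
V̂(ȳ_st) = 61.2035
SE(ȳ_st) = √61.2035 = 7.82327

ȳ_st ≈ 675.06, SE ≈ 7.82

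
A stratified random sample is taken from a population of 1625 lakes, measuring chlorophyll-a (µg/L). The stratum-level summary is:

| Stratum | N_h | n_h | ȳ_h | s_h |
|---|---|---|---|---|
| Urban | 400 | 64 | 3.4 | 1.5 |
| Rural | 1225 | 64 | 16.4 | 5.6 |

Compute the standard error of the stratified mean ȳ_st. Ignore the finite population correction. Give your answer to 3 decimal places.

SE(ȳ_st) ≈ 0.530

V̂(ȳ_st) = Σ W_h² s_h²/n_h, with W_h = N_h/N and N = 1625:
  stratum Urban: (400/1625)²·1.5²/64 = 0.00213018
  stratum Rural: (1225/1625)²·5.6²/64 = 0.278459
V̂(ȳ_st) = 0.280589
SE(ȳ_st) = √0.280589 = 0.529707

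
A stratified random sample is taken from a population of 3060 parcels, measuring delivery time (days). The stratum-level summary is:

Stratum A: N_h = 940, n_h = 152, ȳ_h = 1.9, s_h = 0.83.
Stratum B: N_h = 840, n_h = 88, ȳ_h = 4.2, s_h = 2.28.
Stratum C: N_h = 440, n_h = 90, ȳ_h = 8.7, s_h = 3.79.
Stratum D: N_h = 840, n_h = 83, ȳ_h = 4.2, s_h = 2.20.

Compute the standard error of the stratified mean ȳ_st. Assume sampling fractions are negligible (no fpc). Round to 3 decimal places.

SE(ȳ_st) ≈ 0.112

V̂(ȳ_st) = Σ W_h² s_h²/n_h, with W_h = N_h/N and N = 3060:
  stratum A: (940/3060)²·0.83²/152 = 0.000427686
  stratum B: (840/3060)²·2.28²/88 = 0.00445146
  stratum C: (440/3060)²·3.79²/90 = 0.00329988
  stratum D: (840/3060)²·2.20²/83 = 0.00439423
V̂(ȳ_st) = 0.0125733
SE(ȳ_st) = √0.0125733 = 0.112131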